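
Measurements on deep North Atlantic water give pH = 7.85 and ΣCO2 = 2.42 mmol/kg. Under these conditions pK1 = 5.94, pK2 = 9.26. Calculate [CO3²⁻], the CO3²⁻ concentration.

α₂ = 1 / (1 + [H⁺]/K2 + [H⁺]²/(K1K2)) = 1 / (1 + 10^+1.41 + 10^-0.50)
   = 1 / (1 + 25.704 + 0.31623) = 1/27.020 = 0.03701
[CO3²⁻] = α₂ × DIC = 0.03701 × 2.42 = 0.0896 mmol/kg

[CO3²⁻] = 0.0896 mmol/kg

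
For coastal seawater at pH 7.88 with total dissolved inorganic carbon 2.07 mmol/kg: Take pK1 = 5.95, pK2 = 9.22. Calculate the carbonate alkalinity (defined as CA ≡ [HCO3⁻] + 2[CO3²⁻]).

CA = 2.14 mmol/kg

CA = [HCO3⁻] + 2[CO3²⁻] = (α₁ + 2α₂)·DIC
At pH 7.88: [H⁺]/K1 = 10^-1.93 = 0.011749, K2/[H⁺] = 10^-1.34 = 0.045709
α₁ = 1/(1 + 0.011749 + 0.045709) = 1/1.0575 = 0.9457; α₂ = α₁·K2/[H⁺] = 0.04323
α₁ + 2α₂ = 1.0321
CA = 1.0321 × 2.07 = 2.14 mmol/kg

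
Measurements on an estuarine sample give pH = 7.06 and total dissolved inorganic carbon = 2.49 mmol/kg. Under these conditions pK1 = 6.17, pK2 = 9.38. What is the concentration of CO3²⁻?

[CO3²⁻] = 10.5 μmol/kg

α₂ = 1 / (1 + [H⁺]/K2 + [H⁺]²/(K1K2)) = 1 / (1 + 10^+2.32 + 10^+1.43)
   = 1 / (1 + 208.93 + 26.915) = 1/236.84 = 0.004222
[CO3²⁻] = α₂ × DIC = 0.004222 × 2.49 = 0.0105 mmol/kg = 10.5 μmol/kg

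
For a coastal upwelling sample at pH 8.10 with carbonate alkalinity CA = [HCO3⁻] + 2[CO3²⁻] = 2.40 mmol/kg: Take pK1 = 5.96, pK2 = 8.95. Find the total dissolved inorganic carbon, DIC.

CA = [HCO3⁻] + 2[CO3²⁻] = (α₁ + 2α₂)·DIC
At pH 8.10: [H⁺]/K1 = 10^-2.14 = 0.0072444, K2/[H⁺] = 10^-0.85 = 0.14125
α₁ = 1/(1 + 0.0072444 + 0.14125) = 1/1.1485 = 0.8707; α₂ = α₁·K2/[H⁺] = 0.1230
α₁ + 2α₂ = 1.1167
DIC = CA / (α₁ + 2α₂) = 2.40 / 1.1167 = 2.15 mmol/kg

DIC = 2.15 mmol/kg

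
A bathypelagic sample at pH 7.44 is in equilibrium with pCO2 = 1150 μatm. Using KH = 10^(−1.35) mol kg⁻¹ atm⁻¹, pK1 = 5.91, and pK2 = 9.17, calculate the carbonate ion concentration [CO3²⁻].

[CO3²⁻] = 0.0324 mmol/kg

[CO2*] = KH · pCO2 = 10^(−1.35) × 1150×10^-6 = 5.137×10^-5 mol/kg
α₀ = 1/(1 + K1/[H⁺] + K1K2/[H⁺]²) = 1/(1 + 10^+1.53 + 10^-0.20) = 0.02816
DIC = [CO2*]/α₀ = 5.137×10^-5 / 0.02816 = 1.824 mmol/kg
[CO3²⁻] = α₂·DIC; α₂ = 0.01777, so [CO3²⁻] = 0.01777 × 1.824 = 0.0324 mmol/kg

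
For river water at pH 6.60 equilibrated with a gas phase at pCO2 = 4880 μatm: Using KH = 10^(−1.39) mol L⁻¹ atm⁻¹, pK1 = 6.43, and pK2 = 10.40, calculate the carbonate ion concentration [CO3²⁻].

[CO2*] = KH · pCO2 = 10^(−1.39) × 4880×10^-6 = 1.988×10^-4 mol/L
α₀ = 1/(1 + K1/[H⁺] + K1K2/[H⁺]²) = 1/(1 + 10^+0.17 + 10^-3.63) = 0.4033
DIC = [CO2*]/α₀ = 1.988×10^-4 / 0.4033 = 0.4929 mmol/L
[CO3²⁻] = α₂·DIC; α₂ = 9.455×10^-5, so [CO3²⁻] = 9.455×10^-5 × 0.4929 = 4.66×10^-5 mmol/L = 0.0466 μmol/L

[CO3²⁻] = 0.0466 μmol/L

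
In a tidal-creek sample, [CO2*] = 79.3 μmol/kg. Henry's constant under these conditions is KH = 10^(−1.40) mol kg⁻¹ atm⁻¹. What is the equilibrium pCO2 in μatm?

pCO2 = 1990 μatm

KH = 10^(−1.40) = 3.981×10^-2 mol kg⁻¹ atm⁻¹
pCO2 = [CO2*]/KH = 79.3×10^-6 / 3.981×10^-2 = 1.99×10^-3 atm = 1990 μatm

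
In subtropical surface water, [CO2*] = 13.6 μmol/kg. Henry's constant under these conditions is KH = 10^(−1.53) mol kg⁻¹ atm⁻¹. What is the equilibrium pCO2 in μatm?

pCO2 = 461 μatm

KH = 10^(−1.53) = 2.951×10^-2 mol kg⁻¹ atm⁻¹
pCO2 = [CO2*]/KH = 13.6×10^-6 / 2.951×10^-2 = 4.61×10^-4 atm = 461 μatm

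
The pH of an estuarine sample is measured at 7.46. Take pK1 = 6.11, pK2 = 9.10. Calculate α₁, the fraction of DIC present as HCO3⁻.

α₁ = 1 / (1 + [H⁺]/K1 + K2/[H⁺]) = 1 / (1 + 10^-1.35 + 10^-1.64)
   = 1 / (1 + 0.044668 + 0.022909) = 1/1.0676 = 0.9367

α₁ = 0.937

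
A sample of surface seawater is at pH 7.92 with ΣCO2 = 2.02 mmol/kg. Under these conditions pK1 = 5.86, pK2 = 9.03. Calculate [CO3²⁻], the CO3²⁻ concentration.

[CO3²⁻] = 0.144 mmol/kg

α₂ = 1 / (1 + [H⁺]/K2 + [H⁺]²/(K1K2)) = 1 / (1 + 10^+1.11 + 10^-0.95)
   = 1 / (1 + 12.882 + 0.11220) = 1/13.995 = 0.07146
[CO3²⁻] = α₂ × DIC = 0.07146 × 2.02 = 0.144 mmol/kg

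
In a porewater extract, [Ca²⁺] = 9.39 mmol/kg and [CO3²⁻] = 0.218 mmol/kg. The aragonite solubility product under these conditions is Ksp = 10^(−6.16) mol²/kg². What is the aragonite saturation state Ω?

Ω = 2.96

Ksp = 10^(−6.16) = 6.918×10^-7
Ω = [Ca²⁺][CO3²⁻]/Ksp = (9.39×10^-3)(0.218×10^-3) / 6.918×10^-7 = 2.96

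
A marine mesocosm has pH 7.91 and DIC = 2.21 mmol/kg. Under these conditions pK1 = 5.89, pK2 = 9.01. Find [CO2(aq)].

α₀ = 1 / (1 + K1/[H⁺] + K1K2/[H⁺]²) = 1 / (1 + 10^+2.02 + 10^+0.92)
   = 1 / (1 + 104.71 + 8.3176) = 1/114.03 = 0.008770
[CO2*] = α₀ × DIC = 0.008770 × 2.21 = 0.0194 mmol/kg = 19.4 μmol/kg

[CO2*] = 19.4 μmol/kg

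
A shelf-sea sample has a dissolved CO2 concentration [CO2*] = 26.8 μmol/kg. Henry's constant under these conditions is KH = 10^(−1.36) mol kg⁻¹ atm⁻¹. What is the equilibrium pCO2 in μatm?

pCO2 = 614 μatm

KH = 10^(−1.36) = 4.365×10^-2 mol kg⁻¹ atm⁻¹
pCO2 = [CO2*]/KH = 26.8×10^-6 / 4.365×10^-2 = 6.14×10^-4 atm = 614 μatm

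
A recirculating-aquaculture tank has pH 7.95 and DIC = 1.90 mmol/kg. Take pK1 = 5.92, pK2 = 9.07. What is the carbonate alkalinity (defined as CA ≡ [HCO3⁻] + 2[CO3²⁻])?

CA = 2.02 mmol/kg

CA = [HCO3⁻] + 2[CO3²⁻] = (α₁ + 2α₂)·DIC
At pH 7.95: [H⁺]/K1 = 10^-2.03 = 0.0093325, K2/[H⁺] = 10^-1.12 = 0.075858
α₁ = 1/(1 + 0.0093325 + 0.075858) = 1/1.0852 = 0.9215; α₂ = α₁·K2/[H⁺] = 0.06990
α₁ + 2α₂ = 1.0613
CA = 1.0613 × 1.90 = 2.02 mmol/kg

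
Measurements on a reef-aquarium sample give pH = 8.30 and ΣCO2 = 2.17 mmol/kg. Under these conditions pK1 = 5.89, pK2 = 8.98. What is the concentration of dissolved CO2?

[CO2*] = 6.96 μmol/kg

α₀ = 1 / (1 + K1/[H⁺] + K1K2/[H⁺]²) = 1 / (1 + 10^+2.41 + 10^+1.73)
   = 1 / (1 + 257.04 + 53.703) = 1/311.74 = 0.003208
[CO2*] = α₀ × DIC = 0.003208 × 2.17 = 0.00696 mmol/kg = 6.96 μmol/kg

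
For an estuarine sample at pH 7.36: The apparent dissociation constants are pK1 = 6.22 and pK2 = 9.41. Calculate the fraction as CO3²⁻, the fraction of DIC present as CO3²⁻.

α₂ = 1 / (1 + [H⁺]/K2 + [H⁺]²/(K1K2)) = 1 / (1 + 10^+2.05 + 10^+0.91)
   = 1 / (1 + 112.20 + 8.1283) = 1/121.33 = 0.008242

α₂ = 0.00824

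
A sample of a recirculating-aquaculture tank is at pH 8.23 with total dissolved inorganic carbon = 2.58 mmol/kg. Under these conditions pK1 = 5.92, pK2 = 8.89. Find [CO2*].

[CO2*] = 10.3 μmol/kg

α₀ = 1 / (1 + K1/[H⁺] + K1K2/[H⁺]²) = 1 / (1 + 10^+2.31 + 10^+1.65)
   = 1 / (1 + 204.17 + 44.668) = 1/249.84 = 0.004003
[CO2*] = α₀ × DIC = 0.004003 × 2.58 = 0.0103 mmol/kg = 10.3 μmol/kg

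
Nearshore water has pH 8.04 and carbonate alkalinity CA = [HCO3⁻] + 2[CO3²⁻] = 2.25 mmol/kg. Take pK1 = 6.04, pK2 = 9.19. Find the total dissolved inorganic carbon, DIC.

DIC = 2.13 mmol/kg

CA = [HCO3⁻] + 2[CO3²⁻] = (α₁ + 2α₂)·DIC
At pH 8.04: [H⁺]/K1 = 10^-2.00 = 0.010000, K2/[H⁺] = 10^-1.15 = 0.070795
α₁ = 1/(1 + 0.010000 + 0.070795) = 1/1.0808 = 0.9252; α₂ = α₁·K2/[H⁺] = 0.06550
α₁ + 2α₂ = 1.0562
DIC = CA / (α₁ + 2α₂) = 2.25 / 1.0562 = 2.13 mmol/kg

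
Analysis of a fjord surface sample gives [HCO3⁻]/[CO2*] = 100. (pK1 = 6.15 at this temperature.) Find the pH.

pH = 8.15

From K1 = [H⁺][HCO3⁻]/[CO2*]:  pH = pK1 + log₁₀([HCO3⁻]/[CO2*])
log₁₀(100) = +2.000
pH = 6.15 + (+2.000) = 8.15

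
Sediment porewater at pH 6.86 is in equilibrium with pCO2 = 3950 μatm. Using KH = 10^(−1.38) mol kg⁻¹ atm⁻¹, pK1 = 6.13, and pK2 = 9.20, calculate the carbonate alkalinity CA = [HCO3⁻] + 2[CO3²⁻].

CA = 0.892 mmol/kg

[CO2*] = KH · pCO2 = 10^(−1.38) × 3950×10^-6 = 1.647×10^-4 mol/kg
α₀ = 1/(1 + K1/[H⁺] + K1K2/[H⁺]²) = 1/(1 + 10^+0.73 + 10^-1.61) = 0.1564
DIC = [CO2*]/α₀ = 1.647×10^-4 / 0.1564 = 1.053 mmol/kg
CA = (α₁ + 2α₂)·DIC = (0.8398 + 2×0.003839) × 1.053 = 0.892 mmol/kg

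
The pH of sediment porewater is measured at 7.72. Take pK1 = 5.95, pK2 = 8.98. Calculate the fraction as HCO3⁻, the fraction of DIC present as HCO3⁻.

α₁ = 1 / (1 + [H⁺]/K1 + K2/[H⁺]) = 1 / (1 + 10^-1.77 + 10^-1.26)
   = 1 / (1 + 0.016982 + 0.054954) = 1/1.0719 = 0.9329

α₁ = 0.933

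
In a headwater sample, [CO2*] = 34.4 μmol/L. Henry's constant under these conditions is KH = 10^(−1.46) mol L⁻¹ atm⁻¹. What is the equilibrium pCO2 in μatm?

pCO2 = 992 μatm

KH = 10^(−1.46) = 3.467×10^-2 mol L⁻¹ atm⁻¹
pCO2 = [CO2*]/KH = 34.4×10^-6 / 3.467×10^-2 = 9.92×10^-4 atm = 992 μatm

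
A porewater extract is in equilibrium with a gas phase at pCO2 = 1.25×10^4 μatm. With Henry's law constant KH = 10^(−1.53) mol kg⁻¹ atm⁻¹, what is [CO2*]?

[CO2*] = 369 μmol/kg

KH = 10^(−1.53) = 2.951×10^-2 mol kg⁻¹ atm⁻¹
[CO2*] = KH · pCO2 = 2.951×10^-2 × 1.25×10^4×10^-6 atm = 3.69×10^-4 mol/kg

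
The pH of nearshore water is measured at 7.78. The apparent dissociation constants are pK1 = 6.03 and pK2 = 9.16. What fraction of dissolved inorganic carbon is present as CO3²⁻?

α₂ = 1 / (1 + [H⁺]/K2 + [H⁺]²/(K1K2)) = 1 / (1 + 10^+1.38 + 10^-0.37)
   = 1 / (1 + 23.988 + 0.42658) = 1/25.415 = 0.03935

α₂ = 0.0393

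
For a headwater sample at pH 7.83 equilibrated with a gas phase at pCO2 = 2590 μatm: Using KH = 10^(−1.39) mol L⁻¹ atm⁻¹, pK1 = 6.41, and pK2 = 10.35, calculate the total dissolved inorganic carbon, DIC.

[CO2*] = KH · pCO2 = 10^(−1.39) × 2590×10^-6 = 1.055×10^-4 mol/L
α₀ = 1/(1 + K1/[H⁺] + K1K2/[H⁺]²) = 1/(1 + 10^+1.42 + 10^-1.10) = 0.03652
DIC = [CO2*]/α₀ = 1.055×10^-4 / 0.03652 = 2.89 mmol/L

DIC = 2.89 mmol/L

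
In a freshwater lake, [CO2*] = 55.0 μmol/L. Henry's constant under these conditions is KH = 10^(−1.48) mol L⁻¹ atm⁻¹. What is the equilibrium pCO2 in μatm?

pCO2 = 1660 μatm

KH = 10^(−1.48) = 3.311×10^-2 mol L⁻¹ atm⁻¹
pCO2 = [CO2*]/KH = 55.0×10^-6 / 3.311×10^-2 = 1.66×10^-3 atm = 1660 μatm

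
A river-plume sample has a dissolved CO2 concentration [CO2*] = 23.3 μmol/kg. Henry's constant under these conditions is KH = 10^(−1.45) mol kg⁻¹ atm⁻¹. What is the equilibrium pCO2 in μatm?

KH = 10^(−1.45) = 3.548×10^-2 mol kg⁻¹ atm⁻¹
pCO2 = [CO2*]/KH = 23.3×10^-6 / 3.548×10^-2 = 6.57×10^-4 atm = 657 μatm

pCO2 = 657 μatm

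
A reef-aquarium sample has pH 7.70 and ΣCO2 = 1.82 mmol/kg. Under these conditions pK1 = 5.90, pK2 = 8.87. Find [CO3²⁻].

α₂ = 1 / (1 + [H⁺]/K2 + [H⁺]²/(K1K2)) = 1 / (1 + 10^+1.17 + 10^-0.63)
   = 1 / (1 + 14.791 + 0.23442) = 1/16.026 = 0.06240
[CO3²⁻] = α₂ × DIC = 0.06240 × 1.82 = 0.114 mmol/kg

[CO3²⁻] = 0.114 mmol/kg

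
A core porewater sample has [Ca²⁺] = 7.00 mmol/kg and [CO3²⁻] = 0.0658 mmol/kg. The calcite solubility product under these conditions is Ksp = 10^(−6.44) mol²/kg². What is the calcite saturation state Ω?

Ω = 1.27

Ksp = 10^(−6.44) = 3.631×10^-7
Ω = [Ca²⁺][CO3²⁻]/Ksp = (7.00×10^-3)(0.0658×10^-3) / 3.631×10^-7 = 1.27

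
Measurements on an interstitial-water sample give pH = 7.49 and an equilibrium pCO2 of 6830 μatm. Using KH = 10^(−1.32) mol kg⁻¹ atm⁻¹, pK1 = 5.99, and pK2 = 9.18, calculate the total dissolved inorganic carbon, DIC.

[CO2*] = KH · pCO2 = 10^(−1.32) × 6830×10^-6 = 3.269×10^-4 mol/kg
α₀ = 1/(1 + K1/[H⁺] + K1K2/[H⁺]²) = 1/(1 + 10^+1.50 + 10^-0.19) = 0.03006
DIC = [CO2*]/α₀ = 3.269×10^-4 / 0.03006 = 10.9 mmol/kg

DIC = 10.9 mmol/kg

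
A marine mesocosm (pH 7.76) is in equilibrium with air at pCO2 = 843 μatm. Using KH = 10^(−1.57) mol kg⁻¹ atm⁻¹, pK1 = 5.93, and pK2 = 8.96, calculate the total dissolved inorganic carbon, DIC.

DIC = 1.65 mmol/kg

[CO2*] = KH · pCO2 = 10^(−1.57) × 843×10^-6 = 2.269×10^-5 mol/kg
α₀ = 1/(1 + K1/[H⁺] + K1K2/[H⁺]²) = 1/(1 + 10^+1.83 + 10^+0.63) = 0.01372
DIC = [CO2*]/α₀ = 2.269×10^-5 / 0.01372 = 1.65 mmol/kg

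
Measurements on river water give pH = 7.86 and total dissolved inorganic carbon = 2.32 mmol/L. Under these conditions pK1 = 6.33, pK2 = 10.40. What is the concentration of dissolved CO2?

α₀ = 1 / (1 + K1/[H⁺] + K1K2/[H⁺]²) = 1 / (1 + 10^+1.53 + 10^-1.01)
   = 1 / (1 + 33.884 + 0.097724) = 1/34.982 = 0.02859
[CO2*] = α₀ × DIC = 0.02859 × 2.32 = 0.0663 mmol/L

[CO2*] = 0.0663 mmol/L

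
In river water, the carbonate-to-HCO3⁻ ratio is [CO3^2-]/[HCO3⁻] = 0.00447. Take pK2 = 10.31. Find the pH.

pH = 7.96

From K2 = [H⁺][CO3^2-]/[HCO3⁻]:  pH = pK2 + log₁₀([CO3^2-]/[HCO3⁻])
log₁₀(0.00447) = -2.350
pH = 10.31 + (-2.350) = 7.96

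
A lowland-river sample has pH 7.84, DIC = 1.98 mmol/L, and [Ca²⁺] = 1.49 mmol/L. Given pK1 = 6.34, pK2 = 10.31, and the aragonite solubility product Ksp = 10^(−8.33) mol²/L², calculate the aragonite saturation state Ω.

α₂ = 1 / (1 + [H⁺]/K2 + [H⁺]²/(K1K2)) = 1 / (1 + 10^+2.47 + 10^+0.97)
   = 1 / (1 + 295.12 + 9.3325) = 1/305.45 = 0.003274
[CO3²⁻] = α₂ × DIC = 0.003274 × 1.98 = 0.006482 mmol/L = 6.482 μmol/L
Ksp = 10^(−8.33) = 4.677×10^-9
Ω = [Ca²⁺][CO3²⁻]/Ksp = (1.49×10^-3)(6.482×10^-6) / 4.677×10^-9 = 2.06

Ω = 2.06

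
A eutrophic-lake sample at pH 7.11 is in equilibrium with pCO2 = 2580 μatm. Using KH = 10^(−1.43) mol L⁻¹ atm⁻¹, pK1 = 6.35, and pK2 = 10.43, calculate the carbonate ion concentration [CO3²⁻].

[CO2*] = KH · pCO2 = 10^(−1.43) × 2580×10^-6 = 9.586×10^-5 mol/L
α₀ = 1/(1 + K1/[H⁺] + K1K2/[H⁺]²) = 1/(1 + 10^+0.76 + 10^-2.56) = 0.1480
DIC = [CO2*]/α₀ = 9.586×10^-5 / 0.1480 = 0.6477 mmol/L
[CO3²⁻] = α₂·DIC; α₂ = 0.0004076, so [CO3²⁻] = 0.0004076 × 0.6477 = 0.000264 mmol/L = 0.264 μmol/L

[CO3²⁻] = 0.264 μmol/L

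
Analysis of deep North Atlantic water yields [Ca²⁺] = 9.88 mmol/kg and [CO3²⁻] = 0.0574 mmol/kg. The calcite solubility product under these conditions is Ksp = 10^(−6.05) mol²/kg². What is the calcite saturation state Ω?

Ω = 0.636

Ksp = 10^(−6.05) = 8.913×10^-7
Ω = [Ca²⁺][CO3²⁻]/Ksp = (9.88×10^-3)(0.0574×10^-3) / 8.913×10^-7 = 0.636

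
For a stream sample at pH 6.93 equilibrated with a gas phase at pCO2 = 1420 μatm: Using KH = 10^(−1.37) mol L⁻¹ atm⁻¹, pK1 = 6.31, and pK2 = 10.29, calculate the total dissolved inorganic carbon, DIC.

DIC = 0.313 mmol/L

[CO2*] = KH · pCO2 = 10^(−1.37) × 1420×10^-6 = 6.057×10^-5 mol/L
α₀ = 1/(1 + K1/[H⁺] + K1K2/[H⁺]²) = 1/(1 + 10^+0.62 + 10^-2.74) = 0.1934
DIC = [CO2*]/α₀ = 6.057×10^-5 / 0.1934 = 0.313 mmol/L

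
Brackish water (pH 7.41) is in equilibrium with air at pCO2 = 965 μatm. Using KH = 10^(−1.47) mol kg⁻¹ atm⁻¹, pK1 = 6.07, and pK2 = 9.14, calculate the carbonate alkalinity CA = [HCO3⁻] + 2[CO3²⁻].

CA = 0.742 mmol/kg

[CO2*] = KH · pCO2 = 10^(−1.47) × 965×10^-6 = 3.270×10^-5 mol/kg
α₀ = 1/(1 + K1/[H⁺] + K1K2/[H⁺]²) = 1/(1 + 10^+1.34 + 10^-0.39) = 0.04295
DIC = [CO2*]/α₀ = 3.270×10^-5 / 0.04295 = 0.7614 mmol/kg
CA = (α₁ + 2α₂)·DIC = (0.9396 + 2×0.01750) × 0.7614 = 0.742 mmol/kg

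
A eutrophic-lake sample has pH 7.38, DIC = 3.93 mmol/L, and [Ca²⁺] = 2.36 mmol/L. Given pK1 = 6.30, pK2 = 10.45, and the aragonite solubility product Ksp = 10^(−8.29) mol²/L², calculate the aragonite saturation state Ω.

Ω = 1.42

α₂ = 1 / (1 + [H⁺]/K2 + [H⁺]²/(K1K2)) = 1 / (1 + 10^+3.07 + 10^+1.99)
   = 1 / (1 + 1174.9 + 97.724) = 1/1273.6 = 0.0007852
[CO3²⁻] = α₂ × DIC = 0.0007852 × 3.93 = 0.003086 mmol/L = 3.086 μmol/L
Ksp = 10^(−8.29) = 5.129×10^-9
Ω = [Ca²⁺][CO3²⁻]/Ksp = (2.36×10^-3)(3.086×10^-6) / 5.129×10^-9 = 1.42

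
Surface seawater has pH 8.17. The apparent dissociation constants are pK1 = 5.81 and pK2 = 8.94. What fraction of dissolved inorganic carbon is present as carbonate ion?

α₂ = 1 / (1 + [H⁺]/K2 + [H⁺]²/(K1K2)) = 1 / (1 + 10^+0.77 + 10^-1.59)
   = 1 / (1 + 5.8884 + 0.025704) = 1/6.9141 = 0.1446

α₂ = 0.145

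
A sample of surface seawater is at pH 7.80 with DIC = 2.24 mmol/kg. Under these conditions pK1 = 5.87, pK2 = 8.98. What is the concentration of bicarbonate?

[HCO3⁻] = 2.08 mmol/kg

α₁ = 1 / (1 + [H⁺]/K1 + K2/[H⁺]) = 1 / (1 + 10^-1.93 + 10^-1.18)
   = 1 / (1 + 0.011749 + 0.066069) = 1/1.0778 = 0.9278
[HCO3⁻] = α₁ × DIC = 0.9278 × 2.24 = 2.08 mmol/kg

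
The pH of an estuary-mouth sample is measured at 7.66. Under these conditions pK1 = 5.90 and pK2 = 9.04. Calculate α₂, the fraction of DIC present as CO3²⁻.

α₂ = 1 / (1 + [H⁺]/K2 + [H⁺]²/(K1K2)) = 1 / (1 + 10^+1.38 + 10^-0.38)
   = 1 / (1 + 23.988 + 0.41687) = 1/25.405 = 0.03936

α₂ = 0.0394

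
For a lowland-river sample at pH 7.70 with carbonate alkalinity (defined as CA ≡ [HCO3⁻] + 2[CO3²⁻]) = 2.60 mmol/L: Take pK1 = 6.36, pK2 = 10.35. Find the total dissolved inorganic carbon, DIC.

CA = [HCO3⁻] + 2[CO3²⁻] = (α₁ + 2α₂)·DIC
At pH 7.70: [H⁺]/K1 = 10^-1.34 = 0.045709, K2/[H⁺] = 10^-2.65 = 0.0022387
α₁ = 1/(1 + 0.045709 + 0.0022387) = 1/1.0479 = 0.9542; α₂ = α₁·K2/[H⁺] = 0.002136
α₁ + 2α₂ = 0.9585
DIC = CA / (α₁ + 2α₂) = 2.60 / 0.9585 = 2.71 mmol/L

DIC = 2.71 mmol/L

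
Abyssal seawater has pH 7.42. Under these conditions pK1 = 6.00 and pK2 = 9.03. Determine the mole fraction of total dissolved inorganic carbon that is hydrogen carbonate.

α₁ = 1 / (1 + [H⁺]/K1 + K2/[H⁺]) = 1 / (1 + 10^-1.42 + 10^-1.61)
   = 1 / (1 + 0.038019 + 0.024547) = 1/1.0626 = 0.9411

α₁ = 0.941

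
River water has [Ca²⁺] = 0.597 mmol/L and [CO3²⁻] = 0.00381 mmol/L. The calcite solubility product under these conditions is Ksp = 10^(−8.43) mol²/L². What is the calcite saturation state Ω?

Ksp = 10^(−8.43) = 3.715×10^-9
Ω = [Ca²⁺][CO3²⁻]/Ksp = (0.597×10^-3)(0.00381×10^-3) / 3.715×10^-9 = 0.612

Ω = 0.612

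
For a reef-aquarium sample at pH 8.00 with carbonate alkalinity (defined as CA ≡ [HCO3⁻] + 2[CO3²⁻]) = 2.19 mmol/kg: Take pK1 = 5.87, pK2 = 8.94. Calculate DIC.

DIC = 2.00 mmol/kg

CA = [HCO3⁻] + 2[CO3²⁻] = (α₁ + 2α₂)·DIC
At pH 8.00: [H⁺]/K1 = 10^-2.13 = 0.0074131, K2/[H⁺] = 10^-0.94 = 0.11482
α₁ = 1/(1 + 0.0074131 + 0.11482) = 1/1.1222 = 0.8911; α₂ = α₁·K2/[H⁺] = 0.1023
α₁ + 2α₂ = 1.0957
DIC = CA / (α₁ + 2α₂) = 2.19 / 1.0957 = 2.00 mmol/kg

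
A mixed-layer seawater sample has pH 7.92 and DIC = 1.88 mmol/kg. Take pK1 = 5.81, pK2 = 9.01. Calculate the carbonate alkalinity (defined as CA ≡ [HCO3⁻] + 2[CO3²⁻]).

CA = 2.01 mmol/kg

CA = [HCO3⁻] + 2[CO3²⁻] = (α₁ + 2α₂)·DIC
At pH 7.92: [H⁺]/K1 = 10^-2.11 = 0.0077625, K2/[H⁺] = 10^-1.09 = 0.081283
α₁ = 1/(1 + 0.0077625 + 0.081283) = 1/1.0890 = 0.9182; α₂ = α₁·K2/[H⁺] = 0.07464
α₁ + 2α₂ = 1.0675
CA = 1.0675 × 1.88 = 2.01 mmol/kg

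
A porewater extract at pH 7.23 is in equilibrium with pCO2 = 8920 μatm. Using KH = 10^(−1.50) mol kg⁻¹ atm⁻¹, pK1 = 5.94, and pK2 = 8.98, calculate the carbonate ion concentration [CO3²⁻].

[CO3²⁻] = 0.0978 mmol/kg

[CO2*] = KH · pCO2 = 10^(−1.50) × 8920×10^-6 = 2.821×10^-4 mol/kg
α₀ = 1/(1 + K1/[H⁺] + K1K2/[H⁺]²) = 1/(1 + 10^+1.29 + 10^-0.46) = 0.04797
DIC = [CO2*]/α₀ = 2.821×10^-4 / 0.04797 = 5.880 mmol/kg
[CO3²⁻] = α₂·DIC; α₂ = 0.01663, so [CO3²⁻] = 0.01663 × 5.880 = 0.0978 mmol/kg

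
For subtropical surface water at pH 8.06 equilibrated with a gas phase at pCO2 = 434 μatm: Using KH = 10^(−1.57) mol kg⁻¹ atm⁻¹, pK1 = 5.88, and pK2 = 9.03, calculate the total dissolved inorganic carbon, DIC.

DIC = 1.97 mmol/kg

[CO2*] = KH · pCO2 = 10^(−1.57) × 434×10^-6 = 1.168×10^-5 mol/kg
α₀ = 1/(1 + K1/[H⁺] + K1K2/[H⁺]²) = 1/(1 + 10^+2.18 + 10^+1.21) = 0.005932
DIC = [CO2*]/α₀ = 1.168×10^-5 / 0.005932 = 1.97 mmol/kg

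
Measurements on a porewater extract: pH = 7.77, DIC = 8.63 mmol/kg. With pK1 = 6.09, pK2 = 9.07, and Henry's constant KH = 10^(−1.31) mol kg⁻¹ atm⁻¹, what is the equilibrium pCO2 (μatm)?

α₀ = 1 / (1 + K1/[H⁺] + K1K2/[H⁺]²) = 1 / (1 + 10^+1.68 + 10^+0.38)
   = 1 / (1 + 47.863 + 2.3988) = 1/51.262 = 0.01951
[CO2*] = α₀ × DIC = 0.01951 × 8.63 = 0.1684 mmol/kg
pCO2 = [CO2*]/KH = 1.684×10^-4 / 4.898×10^-2 = 3440 μatm

pCO2 = 3440 μatm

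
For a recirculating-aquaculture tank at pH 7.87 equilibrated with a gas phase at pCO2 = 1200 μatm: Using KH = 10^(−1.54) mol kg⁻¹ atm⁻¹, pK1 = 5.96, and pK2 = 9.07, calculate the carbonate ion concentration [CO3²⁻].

[CO3²⁻] = 0.177 mmol/kg

[CO2*] = KH · pCO2 = 10^(−1.54) × 1200×10^-6 = 3.461×10^-5 mol/kg
α₀ = 1/(1 + K1/[H⁺] + K1K2/[H⁺]²) = 1/(1 + 10^+1.91 + 10^+0.71) = 0.01144
DIC = [CO2*]/α₀ = 3.461×10^-5 / 0.01144 = 3.025 mmol/kg
[CO3²⁻] = α₂·DIC; α₂ = 0.05867, so [CO3²⁻] = 0.05867 × 3.025 = 0.177 mmol/kg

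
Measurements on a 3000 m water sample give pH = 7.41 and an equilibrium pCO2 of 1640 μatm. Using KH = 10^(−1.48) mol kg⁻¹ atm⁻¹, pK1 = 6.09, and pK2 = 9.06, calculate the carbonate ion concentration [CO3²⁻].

[CO2*] = KH · pCO2 = 10^(−1.48) × 1640×10^-6 = 5.431×10^-5 mol/kg
α₀ = 1/(1 + K1/[H⁺] + K1K2/[H⁺]²) = 1/(1 + 10^+1.32 + 10^-0.33) = 0.04472
DIC = [CO2*]/α₀ = 5.431×10^-5 / 0.04472 = 1.214 mmol/kg
[CO3²⁻] = α₂·DIC; α₂ = 0.02092, so [CO3²⁻] = 0.02092 × 1.214 = 0.0254 mmol/kg

[CO3²⁻] = 0.0254 mmol/kg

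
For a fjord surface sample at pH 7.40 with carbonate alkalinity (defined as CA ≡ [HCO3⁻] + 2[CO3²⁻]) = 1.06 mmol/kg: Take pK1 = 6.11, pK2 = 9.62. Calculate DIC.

CA = [HCO3⁻] + 2[CO3²⁻] = (α₁ + 2α₂)·DIC
At pH 7.40: [H⁺]/K1 = 10^-1.29 = 0.051286, K2/[H⁺] = 10^-2.22 = 0.0060256
α₁ = 1/(1 + 0.051286 + 0.0060256) = 1/1.0573 = 0.9458; α₂ = α₁·K2/[H⁺] = 0.005699
α₁ + 2α₂ = 0.9572
DIC = CA / (α₁ + 2α₂) = 1.06 / 0.9572 = 1.11 mmol/kg

DIC = 1.11 mmol/kg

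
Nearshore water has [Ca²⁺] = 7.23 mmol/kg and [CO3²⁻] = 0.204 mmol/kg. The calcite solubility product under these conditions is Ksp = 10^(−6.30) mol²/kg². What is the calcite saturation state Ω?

Ksp = 10^(−6.30) = 5.012×10^-7
Ω = [Ca²⁺][CO3²⁻]/Ksp = (7.23×10^-3)(0.204×10^-3) / 5.012×10^-7 = 2.94

Ω = 2.94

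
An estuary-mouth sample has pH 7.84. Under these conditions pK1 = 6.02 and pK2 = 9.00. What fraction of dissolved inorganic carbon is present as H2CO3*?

α₀ = 0.0140

α₀ = 1 / (1 + K1/[H⁺] + K1K2/[H⁺]²) = 1 / (1 + 10^+1.82 + 10^+0.66)
   = 1 / (1 + 66.069 + 4.5709) = 1/71.640 = 0.01396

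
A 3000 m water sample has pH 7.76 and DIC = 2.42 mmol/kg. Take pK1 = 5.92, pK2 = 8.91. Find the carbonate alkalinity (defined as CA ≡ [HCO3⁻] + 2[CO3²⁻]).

CA = 2.55 mmol/kg

CA = [HCO3⁻] + 2[CO3²⁻] = (α₁ + 2α₂)·DIC
At pH 7.76: [H⁺]/K1 = 10^-1.84 = 0.014454, K2/[H⁺] = 10^-1.15 = 0.070795
α₁ = 1/(1 + 0.014454 + 0.070795) = 1/1.0852 = 0.9214; α₂ = α₁·K2/[H⁺] = 0.06523
α₁ + 2α₂ = 1.0519
CA = 1.0519 × 2.42 = 2.55 mmol/kg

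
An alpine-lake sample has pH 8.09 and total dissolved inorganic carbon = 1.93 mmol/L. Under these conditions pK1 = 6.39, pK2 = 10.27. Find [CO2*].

[CO2*] = 0.0375 mmol/L

α₀ = 1 / (1 + K1/[H⁺] + K1K2/[H⁺]²) = 1 / (1 + 10^+1.70 + 10^-0.48)
   = 1 / (1 + 50.119 + 0.33113) = 1/51.450 = 0.01944
[CO2*] = α₀ × DIC = 0.01944 × 1.93 = 0.0375 mmol/L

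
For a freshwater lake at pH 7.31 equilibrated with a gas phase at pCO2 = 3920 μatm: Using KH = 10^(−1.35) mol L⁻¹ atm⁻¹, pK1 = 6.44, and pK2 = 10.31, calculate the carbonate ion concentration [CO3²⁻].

[CO2*] = KH · pCO2 = 10^(−1.35) × 3920×10^-6 = 1.751×10^-4 mol/L
α₀ = 1/(1 + K1/[H⁺] + K1K2/[H⁺]²) = 1/(1 + 10^+0.87 + 10^-2.13) = 0.1188
DIC = [CO2*]/α₀ = 1.751×10^-4 / 0.1188 = 1.474 mmol/L
[CO3²⁻] = α₂·DIC; α₂ = 0.0008804, so [CO3²⁻] = 0.0008804 × 1.474 = 0.00130 mmol/L = 1.30 μmol/L

[CO3²⁻] = 1.30 μmol/L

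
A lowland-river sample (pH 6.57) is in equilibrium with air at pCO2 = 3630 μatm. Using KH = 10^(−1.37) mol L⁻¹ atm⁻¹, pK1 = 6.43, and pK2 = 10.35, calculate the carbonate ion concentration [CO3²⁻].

[CO2*] = KH · pCO2 = 10^(−1.37) × 3630×10^-6 = 1.548×10^-4 mol/L
α₀ = 1/(1 + K1/[H⁺] + K1K2/[H⁺]²) = 1/(1 + 10^+0.14 + 10^-3.64) = 0.4201
DIC = [CO2*]/α₀ = 1.548×10^-4 / 0.4201 = 0.3686 mmol/L
[CO3²⁻] = α₂·DIC; α₂ = 9.623×10^-5, so [CO3²⁻] = 9.623×10^-5 × 0.3686 = 3.55×10^-5 mmol/L = 0.0355 μmol/L

[CO3²⁻] = 0.0355 μmol/L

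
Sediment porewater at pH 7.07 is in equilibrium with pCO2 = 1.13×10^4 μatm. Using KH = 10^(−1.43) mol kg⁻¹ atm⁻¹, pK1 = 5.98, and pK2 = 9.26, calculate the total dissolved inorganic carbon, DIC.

[CO2*] = KH · pCO2 = 10^(−1.43) × 1.13×10^4×10^-6 = 4.198×10^-4 mol/kg
α₀ = 1/(1 + K1/[H⁺] + K1K2/[H⁺]²) = 1/(1 + 10^+1.09 + 10^-1.10) = 0.07473
DIC = [CO2*]/α₀ = 4.198×10^-4 / 0.07473 = 5.62 mmol/kg

DIC = 5.62 mmol/kg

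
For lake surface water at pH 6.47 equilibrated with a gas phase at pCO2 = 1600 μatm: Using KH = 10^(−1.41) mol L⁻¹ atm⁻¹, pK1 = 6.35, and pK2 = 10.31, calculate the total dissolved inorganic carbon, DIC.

DIC = 0.144 mmol/L

[CO2*] = KH · pCO2 = 10^(−1.41) × 1600×10^-6 = 6.225×10^-5 mol/L
α₀ = 1/(1 + K1/[H⁺] + K1K2/[H⁺]²) = 1/(1 + 10^+0.12 + 10^-3.72) = 0.4313
DIC = [CO2*]/α₀ = 6.225×10^-5 / 0.4313 = 0.144 mmol/L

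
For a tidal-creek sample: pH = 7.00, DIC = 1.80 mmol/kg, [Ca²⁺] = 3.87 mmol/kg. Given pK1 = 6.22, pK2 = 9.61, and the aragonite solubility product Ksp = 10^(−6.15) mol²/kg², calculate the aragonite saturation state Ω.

α₂ = 1 / (1 + [H⁺]/K2 + [H⁺]²/(K1K2)) = 1 / (1 + 10^+2.61 + 10^+1.83)
   = 1 / (1 + 407.38 + 67.608) = 1/475.99 = 0.002101
[CO3²⁻] = α₂ × DIC = 0.002101 × 1.80 = 0.003782 mmol/kg = 3.782 μmol/kg
Ksp = 10^(−6.15) = 7.079×10^-7
Ω = [Ca²⁺][CO3²⁻]/Ksp = (3.87×10^-3)(3.782×10^-6) / 7.079×10^-7 = 0.0207

Ω = 0.0207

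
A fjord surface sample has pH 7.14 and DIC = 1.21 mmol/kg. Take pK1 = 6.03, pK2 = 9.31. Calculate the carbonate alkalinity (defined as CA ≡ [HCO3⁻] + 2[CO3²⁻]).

CA = [HCO3⁻] + 2[CO3²⁻] = (α₁ + 2α₂)·DIC
At pH 7.14: [H⁺]/K1 = 10^-1.11 = 0.077625, K2/[H⁺] = 10^-2.17 = 0.0067608
α₁ = 1/(1 + 0.077625 + 0.0067608) = 1/1.0844 = 0.9222; α₂ = α₁·K2/[H⁺] = 0.006235
α₁ + 2α₂ = 0.9347
CA = 0.9347 × 1.21 = 1.13 mmol/kg

CA = 1.13 mmol/kg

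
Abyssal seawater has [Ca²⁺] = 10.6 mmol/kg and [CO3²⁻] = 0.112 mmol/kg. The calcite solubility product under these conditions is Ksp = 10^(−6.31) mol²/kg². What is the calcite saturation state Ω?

Ω = 2.42

Ksp = 10^(−6.31) = 4.898×10^-7
Ω = [Ca²⁺][CO3²⁻]/Ksp = (10.6×10^-3)(0.112×10^-3) / 4.898×10^-7 = 2.42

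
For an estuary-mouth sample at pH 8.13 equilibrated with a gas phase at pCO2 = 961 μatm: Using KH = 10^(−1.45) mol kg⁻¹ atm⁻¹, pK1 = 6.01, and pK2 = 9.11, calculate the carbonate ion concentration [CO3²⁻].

[CO3²⁻] = 0.471 mmol/kg

[CO2*] = KH · pCO2 = 10^(−1.45) × 961×10^-6 = 3.410×10^-5 mol/kg
α₀ = 1/(1 + K1/[H⁺] + K1K2/[H⁺]²) = 1/(1 + 10^+2.12 + 10^+1.14) = 0.006820
DIC = [CO2*]/α₀ = 3.410×10^-5 / 0.006820 = 5.000 mmol/kg
[CO3²⁻] = α₂·DIC; α₂ = 0.09414, so [CO3²⁻] = 0.09414 × 5.000 = 0.471 mmol/kg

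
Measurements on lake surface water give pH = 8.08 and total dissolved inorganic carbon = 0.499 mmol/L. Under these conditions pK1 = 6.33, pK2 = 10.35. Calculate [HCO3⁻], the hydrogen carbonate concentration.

α₁ = 1 / (1 + [H⁺]/K1 + K2/[H⁺]) = 1 / (1 + 10^-1.75 + 10^-2.27)
   = 1 / (1 + 0.017783 + 0.0053703) = 1/1.0232 = 0.9774
[HCO3⁻] = α₁ × DIC = 0.9774 × 0.499 = 0.488 mmol/L

[HCO3⁻] = 0.488 mmol/L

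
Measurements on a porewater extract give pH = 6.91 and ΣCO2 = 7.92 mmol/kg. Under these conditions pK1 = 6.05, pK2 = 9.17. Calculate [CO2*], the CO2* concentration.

α₀ = 1 / (1 + K1/[H⁺] + K1K2/[H⁺]²) = 1 / (1 + 10^+0.86 + 10^-1.40)
   = 1 / (1 + 7.2444 + 0.039811) = 1/8.2842 = 0.1207
[CO2*] = α₀ × DIC = 0.1207 × 7.92 = 0.956 mmol/kg

[CO2*] = 0.956 mmol/kg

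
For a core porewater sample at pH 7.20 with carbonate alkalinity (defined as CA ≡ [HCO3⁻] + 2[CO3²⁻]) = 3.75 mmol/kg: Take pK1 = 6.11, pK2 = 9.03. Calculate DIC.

DIC = 3.99 mmol/kg

CA = [HCO3⁻] + 2[CO3²⁻] = (α₁ + 2α₂)·DIC
At pH 7.20: [H⁺]/K1 = 10^-1.09 = 0.081283, K2/[H⁺] = 10^-1.83 = 0.014791
α₁ = 1/(1 + 0.081283 + 0.014791) = 1/1.0961 = 0.9123; α₂ = α₁·K2/[H⁺] = 0.01349
α₁ + 2α₂ = 0.9393
DIC = CA / (α₁ + 2α₂) = 3.75 / 0.9393 = 3.99 mmol/kg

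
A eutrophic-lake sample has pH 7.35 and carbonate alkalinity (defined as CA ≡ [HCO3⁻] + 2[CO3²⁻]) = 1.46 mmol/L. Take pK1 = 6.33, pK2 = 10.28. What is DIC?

DIC = 1.60 mmol/L

CA = [HCO3⁻] + 2[CO3²⁻] = (α₁ + 2α₂)·DIC
At pH 7.35: [H⁺]/K1 = 10^-1.02 = 0.095499, K2/[H⁺] = 10^-2.93 = 0.0011749
α₁ = 1/(1 + 0.095499 + 0.0011749) = 1/1.0967 = 0.9118; α₂ = α₁·K2/[H⁺] = 0.001071
α₁ + 2α₂ = 0.9140
DIC = CA / (α₁ + 2α₂) = 1.46 / 0.9140 = 1.60 mmol/L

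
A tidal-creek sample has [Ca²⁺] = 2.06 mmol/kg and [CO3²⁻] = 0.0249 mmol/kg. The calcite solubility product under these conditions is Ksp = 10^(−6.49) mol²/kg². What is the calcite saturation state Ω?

Ω = 0.159

Ksp = 10^(−6.49) = 3.236×10^-7
Ω = [Ca²⁺][CO3²⁻]/Ksp = (2.06×10^-3)(0.0249×10^-3) / 3.236×10^-7 = 0.159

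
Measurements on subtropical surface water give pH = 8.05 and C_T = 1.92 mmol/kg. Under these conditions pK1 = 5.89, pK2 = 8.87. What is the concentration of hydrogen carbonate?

α₁ = 1 / (1 + [H⁺]/K1 + K2/[H⁺]) = 1 / (1 + 10^-2.16 + 10^-0.82)
   = 1 / (1 + 0.0069183 + 0.15136) = 1/1.1583 = 0.8634
[HCO3⁻] = α₁ × DIC = 0.8634 × 1.92 = 1.66 mmol/kg

[HCO3⁻] = 1.66 mmol/kg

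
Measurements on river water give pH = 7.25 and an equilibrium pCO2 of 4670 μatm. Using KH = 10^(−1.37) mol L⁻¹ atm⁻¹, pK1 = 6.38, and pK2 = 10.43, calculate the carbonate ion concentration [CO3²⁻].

[CO3²⁻] = 0.976 μmol/L

[CO2*] = KH · pCO2 = 10^(−1.37) × 4670×10^-6 = 1.992×10^-4 mol/L
α₀ = 1/(1 + K1/[H⁺] + K1K2/[H⁺]²) = 1/(1 + 10^+0.87 + 10^-2.31) = 0.1188
DIC = [CO2*]/α₀ = 1.992×10^-4 / 0.1188 = 1.677 mmol/L
[CO3²⁻] = α₂·DIC; α₂ = 0.0005818, so [CO3²⁻] = 0.0005818 × 1.677 = 0.000976 mmol/L = 0.976 μmol/L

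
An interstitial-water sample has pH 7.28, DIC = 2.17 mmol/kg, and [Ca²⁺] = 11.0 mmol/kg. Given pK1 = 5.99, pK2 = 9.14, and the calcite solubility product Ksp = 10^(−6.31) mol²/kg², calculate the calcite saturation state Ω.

Ω = 0.632

α₂ = 1 / (1 + [H⁺]/K2 + [H⁺]²/(K1K2)) = 1 / (1 + 10^+1.86 + 10^+0.57)
   = 1 / (1 + 72.444 + 3.7154) = 1/77.159 = 0.01296
[CO3²⁻] = α₂ × DIC = 0.01296 × 2.17 = 0.02812 mmol/kg
Ksp = 10^(−6.31) = 4.898×10^-7
Ω = [Ca²⁺][CO3²⁻]/Ksp = (11.0×10^-3)(2.812×10^-5) / 4.898×10^-7 = 0.632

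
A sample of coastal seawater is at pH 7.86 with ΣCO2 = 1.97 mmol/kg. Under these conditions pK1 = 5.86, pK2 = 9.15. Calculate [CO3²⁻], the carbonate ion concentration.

α₂ = 1 / (1 + [H⁺]/K2 + [H⁺]²/(K1K2)) = 1 / (1 + 10^+1.29 + 10^-0.71)
   = 1 / (1 + 19.498 + 0.19498) = 1/20.693 = 0.04832
[CO3²⁻] = α₂ × DIC = 0.04832 × 1.97 = 0.0952 mmol/kg

[CO3²⁻] = 0.0952 mmol/kg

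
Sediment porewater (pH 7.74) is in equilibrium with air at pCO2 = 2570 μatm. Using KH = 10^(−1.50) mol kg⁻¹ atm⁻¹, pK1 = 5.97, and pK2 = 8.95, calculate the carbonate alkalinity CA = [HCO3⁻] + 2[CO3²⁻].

CA = 5.38 mmol/kg

[CO2*] = KH · pCO2 = 10^(−1.50) × 2570×10^-6 = 8.127×10^-5 mol/kg
α₀ = 1/(1 + K1/[H⁺] + K1K2/[H⁺]²) = 1/(1 + 10^+1.77 + 10^+0.56) = 0.01574
DIC = [CO2*]/α₀ = 8.127×10^-5 / 0.01574 = 5.162 mmol/kg
CA = (α₁ + 2α₂)·DIC = (0.9271 + 2×0.05716) × 5.162 = 5.38 mmol/kg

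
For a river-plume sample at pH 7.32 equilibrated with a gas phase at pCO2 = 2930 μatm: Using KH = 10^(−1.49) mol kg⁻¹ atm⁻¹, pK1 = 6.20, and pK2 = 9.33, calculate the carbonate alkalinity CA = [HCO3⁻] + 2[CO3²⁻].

CA = 1.27 mmol/kg

[CO2*] = KH · pCO2 = 10^(−1.49) × 2930×10^-6 = 9.481×10^-5 mol/kg
α₀ = 1/(1 + K1/[H⁺] + K1K2/[H⁺]²) = 1/(1 + 10^+1.12 + 10^-0.89) = 0.06987
DIC = [CO2*]/α₀ = 9.481×10^-5 / 0.06987 = 1.357 mmol/kg
CA = (α₁ + 2α₂)·DIC = (0.9211 + 2×0.009002) × 1.357 = 1.27 mmol/kg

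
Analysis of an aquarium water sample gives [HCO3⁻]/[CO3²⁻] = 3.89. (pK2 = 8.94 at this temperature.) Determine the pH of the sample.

pH = 8.35

From K2 = [H⁺][CO3²⁻]/[HCO3⁻]:  pH = pK2 − log₁₀([HCO3⁻]/[CO3²⁻])
log₁₀(3.89) = +0.590
pH = 8.94 − (+0.590) = 8.35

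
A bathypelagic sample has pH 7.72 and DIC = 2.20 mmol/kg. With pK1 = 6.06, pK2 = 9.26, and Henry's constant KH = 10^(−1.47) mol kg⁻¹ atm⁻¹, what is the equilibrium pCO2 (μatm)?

pCO2 = 1350 μatm

α₀ = 1 / (1 + K1/[H⁺] + K1K2/[H⁺]²) = 1 / (1 + 10^+1.66 + 10^+0.12)
   = 1 / (1 + 45.709 + 1.3183) = 1/48.027 = 0.02082
[CO2*] = α₀ × DIC = 0.02082 × 2.20 = 0.04581 mmol/kg
pCO2 = [CO2*]/KH = 4.581×10^-5 / 3.388×10^-2 = 1350 μatm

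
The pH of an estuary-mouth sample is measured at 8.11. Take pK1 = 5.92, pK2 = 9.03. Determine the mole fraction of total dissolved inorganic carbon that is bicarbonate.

α₁ = 0.888

α₁ = 1 / (1 + [H⁺]/K1 + K2/[H⁺]) = 1 / (1 + 10^-2.19 + 10^-0.92)
   = 1 / (1 + 0.0064565 + 0.12023) = 1/1.1267 = 0.8876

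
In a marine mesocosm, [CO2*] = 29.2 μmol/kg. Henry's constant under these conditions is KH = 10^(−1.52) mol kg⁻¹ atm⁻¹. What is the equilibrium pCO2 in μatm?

KH = 10^(−1.52) = 3.020×10^-2 mol kg⁻¹ atm⁻¹
pCO2 = [CO2*]/KH = 29.2×10^-6 / 3.020×10^-2 = 9.67×10^-4 atm = 967 μatm

pCO2 = 967 μatm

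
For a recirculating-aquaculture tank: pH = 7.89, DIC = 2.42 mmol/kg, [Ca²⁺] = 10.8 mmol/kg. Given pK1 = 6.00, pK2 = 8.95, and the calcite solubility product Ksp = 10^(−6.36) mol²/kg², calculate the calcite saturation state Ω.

α₂ = 1 / (1 + [H⁺]/K2 + [H⁺]²/(K1K2)) = 1 / (1 + 10^+1.06 + 10^-0.83)
   = 1 / (1 + 11.482 + 0.14791) = 1/12.629 = 0.07918
[CO3²⁻] = α₂ × DIC = 0.07918 × 2.42 = 0.1916 mmol/kg
Ksp = 10^(−6.36) = 4.365×10^-7
Ω = [Ca²⁺][CO3²⁻]/Ksp = (10.8×10^-3)(1.916×10^-4) / 4.365×10^-7 = 4.74

Ω = 4.74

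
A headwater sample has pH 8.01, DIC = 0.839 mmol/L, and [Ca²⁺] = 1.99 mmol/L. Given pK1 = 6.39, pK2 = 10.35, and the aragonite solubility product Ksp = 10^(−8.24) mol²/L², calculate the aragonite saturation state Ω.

Ω = 1.29

α₂ = 1 / (1 + [H⁺]/K2 + [H⁺]²/(K1K2)) = 1 / (1 + 10^+2.34 + 10^+0.72)
   = 1 / (1 + 218.78 + 5.2481) = 1/225.02 = 0.004444
[CO3²⁻] = α₂ × DIC = 0.004444 × 0.839 = 0.003728 mmol/L = 3.728 μmol/L
Ksp = 10^(−8.24) = 5.754×10^-9
Ω = [Ca²⁺][CO3²⁻]/Ksp = (1.99×10^-3)(3.728×10^-6) / 5.754×10^-9 = 1.29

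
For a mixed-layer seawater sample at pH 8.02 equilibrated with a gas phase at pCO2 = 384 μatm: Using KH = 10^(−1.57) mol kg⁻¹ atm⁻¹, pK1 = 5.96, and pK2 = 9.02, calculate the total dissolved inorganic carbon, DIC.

[CO2*] = KH · pCO2 = 10^(−1.57) × 384×10^-6 = 1.034×10^-5 mol/kg
α₀ = 1/(1 + K1/[H⁺] + K1K2/[H⁺]²) = 1/(1 + 10^+2.06 + 10^+1.06) = 0.007856
DIC = [CO2*]/α₀ = 1.034×10^-5 / 0.007856 = 1.32 mmol/kg

DIC = 1.32 mmol/kg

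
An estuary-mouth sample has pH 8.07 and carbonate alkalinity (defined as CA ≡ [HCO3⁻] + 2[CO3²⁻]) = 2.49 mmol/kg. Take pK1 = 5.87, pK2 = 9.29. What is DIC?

DIC = 2.37 mmol/kg

CA = [HCO3⁻] + 2[CO3²⁻] = (α₁ + 2α₂)·DIC
At pH 8.07: [H⁺]/K1 = 10^-2.20 = 0.0063096, K2/[H⁺] = 10^-1.22 = 0.060256
α₁ = 1/(1 + 0.0063096 + 0.060256) = 1/1.0666 = 0.9376; α₂ = α₁·K2/[H⁺] = 0.05650
α₁ + 2α₂ = 1.0506
DIC = CA / (α₁ + 2α₂) = 2.49 / 1.0506 = 2.37 mmol/kg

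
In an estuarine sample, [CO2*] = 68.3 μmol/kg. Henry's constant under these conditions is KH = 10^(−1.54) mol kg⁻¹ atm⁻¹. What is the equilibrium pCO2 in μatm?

pCO2 = 2370 μatm

KH = 10^(−1.54) = 2.884×10^-2 mol kg⁻¹ atm⁻¹
pCO2 = [CO2*]/KH = 68.3×10^-6 / 2.884×10^-2 = 2.37×10^-3 atm = 2370 μatm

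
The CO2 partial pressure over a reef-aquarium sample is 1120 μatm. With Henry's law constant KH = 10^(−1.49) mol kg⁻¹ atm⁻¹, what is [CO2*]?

[CO2*] = 36.2 μmol/kg

KH = 10^(−1.49) = 3.236×10^-2 mol kg⁻¹ atm⁻¹
[CO2*] = KH · pCO2 = 3.236×10^-2 × 1120×10^-6 atm = 3.62×10^-5 mol/kg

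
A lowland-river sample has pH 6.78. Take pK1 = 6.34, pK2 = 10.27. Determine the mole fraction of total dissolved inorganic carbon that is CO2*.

α₀ = 1 / (1 + K1/[H⁺] + K1K2/[H⁺]²) = 1 / (1 + 10^+0.44 + 10^-3.05)
   = 1 / (1 + 2.7542 + 0.00089125) = 1/3.7551 = 0.2663

α₀ = 0.266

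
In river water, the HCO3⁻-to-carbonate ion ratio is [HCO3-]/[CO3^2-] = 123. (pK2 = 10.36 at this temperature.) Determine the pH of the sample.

pH = 8.27

From K2 = [H⁺][CO3^2-]/[HCO3-]:  pH = pK2 − log₁₀([HCO3-]/[CO3^2-])
log₁₀(123) = +2.090
pH = 10.36 − (+2.090) = 8.27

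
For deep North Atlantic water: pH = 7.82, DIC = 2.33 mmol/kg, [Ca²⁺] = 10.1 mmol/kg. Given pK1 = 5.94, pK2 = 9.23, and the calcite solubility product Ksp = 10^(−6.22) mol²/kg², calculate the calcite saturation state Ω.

Ω = 1.44

α₂ = 1 / (1 + [H⁺]/K2 + [H⁺]²/(K1K2)) = 1 / (1 + 10^+1.41 + 10^-0.47)
   = 1 / (1 + 25.704 + 0.33884) = 1/27.043 = 0.03698
[CO3²⁻] = α₂ × DIC = 0.03698 × 2.33 = 0.08616 mmol/kg
Ksp = 10^(−6.22) = 6.026×10^-7
Ω = [Ca²⁺][CO3²⁻]/Ksp = (10.1×10^-3)(8.616×10^-5) / 6.026×10^-7 = 1.44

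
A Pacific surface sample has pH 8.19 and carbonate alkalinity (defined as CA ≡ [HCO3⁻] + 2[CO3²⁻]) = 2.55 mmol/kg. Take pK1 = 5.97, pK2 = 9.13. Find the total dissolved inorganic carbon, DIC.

DIC = 2.32 mmol/kg

CA = [HCO3⁻] + 2[CO3²⁻] = (α₁ + 2α₂)·DIC
At pH 8.19: [H⁺]/K1 = 10^-2.22 = 0.0060256, K2/[H⁺] = 10^-0.94 = 0.11482
α₁ = 1/(1 + 0.0060256 + 0.11482) = 1/1.1208 = 0.8922; α₂ = α₁·K2/[H⁺] = 0.1024
α₁ + 2α₂ = 1.0971
DIC = CA / (α₁ + 2α₂) = 2.55 / 1.0971 = 2.32 mmol/kg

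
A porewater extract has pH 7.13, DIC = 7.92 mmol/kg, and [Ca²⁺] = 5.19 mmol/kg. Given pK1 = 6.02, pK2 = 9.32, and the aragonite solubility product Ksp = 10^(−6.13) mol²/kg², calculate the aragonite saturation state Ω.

α₂ = 1 / (1 + [H⁺]/K2 + [H⁺]²/(K1K2)) = 1 / (1 + 10^+2.19 + 10^+1.08)
   = 1 / (1 + 154.88 + 12.023) = 1/167.90 = 0.005956
[CO3²⁻] = α₂ × DIC = 0.005956 × 7.92 = 0.04717 mmol/kg
Ksp = 10^(−6.13) = 7.413×10^-7
Ω = [Ca²⁺][CO3²⁻]/Ksp = (5.19×10^-3)(4.717×10^-5) / 7.413×10^-7 = 0.330

Ω = 0.330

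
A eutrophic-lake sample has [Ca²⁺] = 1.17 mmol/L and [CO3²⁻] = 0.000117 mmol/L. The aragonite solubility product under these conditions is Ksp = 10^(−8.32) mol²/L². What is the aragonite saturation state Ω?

Ω = 0.0286

Ksp = 10^(−8.32) = 4.786×10^-9
Ω = [Ca²⁺][CO3²⁻]/Ksp = (1.17×10^-3)(0.000117×10^-3) / 4.786×10^-9 = 0.0286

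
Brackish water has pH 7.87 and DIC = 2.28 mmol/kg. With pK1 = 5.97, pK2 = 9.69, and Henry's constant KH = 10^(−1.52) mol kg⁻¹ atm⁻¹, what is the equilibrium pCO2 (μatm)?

α₀ = 1 / (1 + K1/[H⁺] + K1K2/[H⁺]²) = 1 / (1 + 10^+1.90 + 10^+0.08)
   = 1 / (1 + 79.433 + 1.2023) = 1/81.635 = 0.01225
[CO2*] = α₀ × DIC = 0.01225 × 2.28 = 0.02793 mmol/kg
pCO2 = [CO2*]/KH = 2.793×10^-5 / 3.020×10^-2 = 925 μatm

pCO2 = 925 μatm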